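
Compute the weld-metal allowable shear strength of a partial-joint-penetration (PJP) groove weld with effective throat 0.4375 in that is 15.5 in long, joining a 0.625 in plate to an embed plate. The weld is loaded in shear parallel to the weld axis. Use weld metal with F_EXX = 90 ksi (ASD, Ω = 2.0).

Effective throat (given) t_e = 0.4375 in.
A_we = 0.4375 × 15.5 = 6.781 in².
F_nw = 0.6 F_EXX = 54 ksi.
R_n/Ω = (54 × 6.781) / 2.0 = 183.1 kip.

R_n/Ω ≈ 183 kip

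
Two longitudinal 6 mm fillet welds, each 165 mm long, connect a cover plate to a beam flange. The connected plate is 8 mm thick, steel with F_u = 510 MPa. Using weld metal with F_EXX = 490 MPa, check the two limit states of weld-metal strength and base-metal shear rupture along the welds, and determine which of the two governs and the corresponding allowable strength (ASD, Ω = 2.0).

R_n/Ω ≈ 206 kN (weld metal governs)

t_e = 0.707 × 6 = 4.242 mm; L = 330 mm.
Weld metal: R_n/Ω = (1/2.0) × 0.6 × 490 × 4.242 × 330 × 10⁻³ = 205.8 kN.
Base metal (shear rupture): R_n/Ω = (1/2.0) × 0.6 × 510 × 8 × 330 × 10⁻³ = 403.9 kN.
Governing: weld metal.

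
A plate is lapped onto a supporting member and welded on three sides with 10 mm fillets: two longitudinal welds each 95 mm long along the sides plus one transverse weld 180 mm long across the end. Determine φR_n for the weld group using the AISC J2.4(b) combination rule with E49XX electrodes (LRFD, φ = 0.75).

E49XX → F_EXX = 490 MPa.
t_e = 0.707 × 10 = 7.07 mm.
R_nwl = 0.6 × 490 × 7.07 × 190 × 10⁻³ = 394.9 kN (longitudinal, 2 welds).
R_nwt = 0.6 × 490 × 7.07 × 180 × 10⁻³ = 374.1 kN (transverse, base value).
(i) R_nwl + R_nwt = 769.1 kN; (ii) 0.85 R_nwl + 1.5 R_nwt = 896.9 kN.
R_n = max = 896.9 kN [governs: (ii)]; φR_n = 672.7 kN.

φR_n ≈ 673 kN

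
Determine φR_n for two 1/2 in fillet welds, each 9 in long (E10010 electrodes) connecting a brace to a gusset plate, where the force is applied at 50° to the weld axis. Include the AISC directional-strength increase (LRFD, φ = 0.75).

E100XX → F_EXX = 100 ksi.
t_e = 0.707 × 0.5 = 0.3535 in; A_we = 0.3535 × 18 = 6.363 in².
Directional factor: 1.0 + 0.5 sin^1.5(50°) = 1.335.
F_nw = 0.6 × 100 × 1.335 = 80.11 ksi.
φR_n = 0.75 × 80.11 × 6.363 = 382.3 kip.

φR_n ≈ 382 kip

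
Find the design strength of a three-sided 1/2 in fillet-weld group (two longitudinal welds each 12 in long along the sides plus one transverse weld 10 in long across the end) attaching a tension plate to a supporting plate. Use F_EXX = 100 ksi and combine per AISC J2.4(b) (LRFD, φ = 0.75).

t_e = 0.707 × 0.5 = 0.3535 in.
R_nwl = 0.6 × 100 × 0.3535 × 24 = 509 kips (longitudinal, 2 welds).
R_nwt = 0.6 × 100 × 0.3535 × 10 = 212.1 kips (transverse, base value).
(i) R_nwl + R_nwt = 721.1 kips; (ii) 0.85 R_nwl + 1.5 R_nwt = 750.8 kips.
R_n = max = 750.8 kips [governs: (ii)]; φR_n = 563.1 kips.

φR_n ≈ 563 kips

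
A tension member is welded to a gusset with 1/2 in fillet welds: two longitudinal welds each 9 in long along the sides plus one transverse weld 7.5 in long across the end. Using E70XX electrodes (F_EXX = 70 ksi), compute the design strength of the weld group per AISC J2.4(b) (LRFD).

t_e = 0.707 × 0.5 = 0.3535 in.
R_nwl = 0.6 × 70 × 0.3535 × 18 = 267.2 kip (longitudinal, 2 welds).
R_nwt = 0.6 × 70 × 0.3535 × 7.5 = 111.4 kip (transverse, base value).
(i) R_nwl + R_nwt = 378.6 kip; (ii) 0.85 R_nwl + 1.5 R_nwt = 394.2 kip.
R_n = max = 394.2 kip [governs: (ii)]; φR_n = 295.6 kip.

φR_n ≈ 296 kip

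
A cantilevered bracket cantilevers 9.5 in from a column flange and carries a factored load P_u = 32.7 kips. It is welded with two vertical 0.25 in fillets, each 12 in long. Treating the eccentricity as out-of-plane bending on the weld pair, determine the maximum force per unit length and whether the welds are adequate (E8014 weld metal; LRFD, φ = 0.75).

E80XX → F_EXX = 80 ksi.
L_w = 2 × 12 = 24 in; section modulus (unit throat) S = 2 × L²/6 = 48 in².
Direct shear f_v = P/L_w = 32.7/24 = 1.363 kip/in.
Moment M = P × e = 32.7 × 9.5 = 310.65 kip·in; bending f_b = M/S = 6.472 kip/in.
f_max = √(f_v² + f_b²) = √(1.363² + 6.472²) = 6.614 kip/in.
φr_n = 0.75 × 0.6 × 80 × (0.707 × 0.25) = 6.363 kip/in → NOT adequate.

f_max ≈ 6.61 kip/in; NOT adequate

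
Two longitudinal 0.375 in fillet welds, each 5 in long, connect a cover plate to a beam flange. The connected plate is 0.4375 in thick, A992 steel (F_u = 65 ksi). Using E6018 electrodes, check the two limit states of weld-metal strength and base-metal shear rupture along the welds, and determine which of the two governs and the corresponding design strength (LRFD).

E60XX → F_EXX = 60 ksi.
t_e = 0.707 × 0.375 = 0.2651 in; L = 10 in.
Weld metal: φR_n = 0.75 × 0.6 × 60 × 0.2651 × 10 = 71.58 kips.
Base metal (shear rupture): φR_n = 0.75 × 0.6 × 65 × 0.4375 × 10 = 128 kips.
Governing: weld metal.

φR_n ≈ 71.6 kips (weld metal governs)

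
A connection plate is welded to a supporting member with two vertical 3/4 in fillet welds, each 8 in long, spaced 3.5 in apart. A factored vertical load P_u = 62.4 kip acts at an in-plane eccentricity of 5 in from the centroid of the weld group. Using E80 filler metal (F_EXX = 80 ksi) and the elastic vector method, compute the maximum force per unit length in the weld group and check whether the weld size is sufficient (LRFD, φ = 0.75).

Total weld length L_w = 16 in. Treat welds as unit-width lines.
Polar moment about centroid: J = 2[d³/12 + d(b/2)²] = 2[8³/12 + 8×1.75²] = 134.3 in³.
Direct shear f_v = P/L_w = 62.4 / 16 = 3.9 kip/in (vertical).
Torsion M = P·e = 62.4 × 5 = 312 kip·in.
Critical point at (x, y) = (1.75, 4) from centroid. f_tx = M·y/J = 9.29 kip/in; f_ty = M·x/J = 4.065 kip/in.
Resultant f_max = √[f_tx² + (f_v + f_ty)²] = √[9.29² + (3.9 + 4.065)²] = 12.24 kip/in.
Capacity per unit length: φr_n = 0.75 × 0.6 × 80 × (0.707 × 0.75) = 19.09 kip/in.
12.24 ≤ 19.09 → adequate.

f_max ≈ 12.2 kip/in; adequate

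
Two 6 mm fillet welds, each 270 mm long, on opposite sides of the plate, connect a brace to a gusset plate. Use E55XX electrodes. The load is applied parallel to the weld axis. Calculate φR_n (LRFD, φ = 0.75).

E55XX → F_EXX = 550 MPa.
Effective throat t_e = 0.707 × 6 = 4.242 mm.
Total length L = 540 mm; A_we = 4.242 × 540 = 2291 mm².
F_nw = 0.6 F_EXX = 0.6 × 550 = 330 MPa.
φR_n = 0.75 × 330 × 2291 × 10⁻³ = 566.9 kN.

φR_n ≈ 567 kN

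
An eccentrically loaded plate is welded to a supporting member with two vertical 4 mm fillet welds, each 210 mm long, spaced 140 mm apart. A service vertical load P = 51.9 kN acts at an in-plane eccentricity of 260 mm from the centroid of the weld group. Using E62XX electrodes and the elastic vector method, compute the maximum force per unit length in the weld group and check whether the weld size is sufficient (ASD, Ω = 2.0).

f_max ≈ 551 N/mm; NOT adequate

E62XX → F_EXX = 620 MPa.
Total weld length L_w = 420 mm. Treat welds as unit-width lines.
Polar moment about centroid: J = 2[d³/12 + d(b/2)²] = 2[210³/12 + 210×70²] = 3602000 mm³.
Direct shear f_v = P/L_w = 51.9×10³ / 420 = 123.6 N/mm (vertical).
Torsion M = P·e = 51.9×10³ × 260 = 13494000 N·mm.
Critical point at (x, y) = (70, 105) from centroid. f_tx = M·y/J = 393.4 N/mm; f_ty = M·x/J = 262.3 N/mm.
Resultant f_max = √[f_tx² + (f_v + f_ty)²] = √[393.4² + (123.6 + 262.3)²] = 551 N/mm.
Capacity per unit length: r_n/Ω = (1/2.0) × 0.6 × 620 × (0.707 × 4) = 526 N/mm.
551 > 526 → NOT adequate.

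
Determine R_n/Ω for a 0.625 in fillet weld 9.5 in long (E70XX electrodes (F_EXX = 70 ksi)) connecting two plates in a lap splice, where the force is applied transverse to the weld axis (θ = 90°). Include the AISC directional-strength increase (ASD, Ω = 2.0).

t_e = 0.707 × 0.625 = 0.4419 in; A_we = 0.4419 × 9.5 = 4.198 in².
Directional factor: 1.0 + 0.5 sin^1.5(90°) = 1.5.
F_nw = 0.6 × 70 × 1.5 = 63 ksi.
R_n/Ω = (63 × 4.198) / 2.0 = 132.2 kips.

R_n/Ω ≈ 132 kips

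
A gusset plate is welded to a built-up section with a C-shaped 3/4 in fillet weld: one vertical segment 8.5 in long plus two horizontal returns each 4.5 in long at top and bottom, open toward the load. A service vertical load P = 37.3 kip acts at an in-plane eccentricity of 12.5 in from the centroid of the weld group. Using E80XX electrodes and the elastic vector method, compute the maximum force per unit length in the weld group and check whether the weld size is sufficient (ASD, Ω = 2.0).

E80XX → F_EXX = 80 ksi.
Total weld length L_w = 17.5 in. Treat welds as unit-width lines.
Centroid: x̄ = 2×4.5×2.25 / 17.5 = 1.157 in from the vertical weld.
Polar moment about centroid: J = I_x + I_y = [8.5³/12 + 2×4.5×4.25²] + [8.5×1.157² + 2(4.5³/12 + 4.5×1.093²)] = 251.1 in³.
Direct shear f_v = P/L_w = 37.3 / 17.5 = 2.131 kip/in (vertical).
Torsion M = P·e = 37.3 × 12.5 = 466.25 kip·in.
Critical point at (x, y) = (3.343, 4.25) from centroid. f_tx = M·y/J = 7.893 kip/in; f_ty = M·x/J = 6.208 kip/in.
Resultant f_max = √[f_tx² + (f_v + f_ty)²] = √[7.893² + (2.131 + 6.208)²] = 11.48 kip/in.
Capacity per unit length: r_n/Ω = (1/2.0) × 0.6 × 80 × (0.707 × 0.75) = 12.73 kip/in.
11.48 ≤ 12.73 → adequate.

f_max ≈ 11.5 kip/in; adequate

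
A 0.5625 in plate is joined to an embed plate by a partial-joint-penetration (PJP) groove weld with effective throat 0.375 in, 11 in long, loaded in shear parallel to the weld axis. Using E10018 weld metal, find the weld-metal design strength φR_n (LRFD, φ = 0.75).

φR_n ≈ 186 kips

E100XX → F_EXX = 100 ksi.
Effective throat (given) t_e = 0.375 in.
A_we = 0.375 × 11 = 4.125 in².
F_nw = 0.6 F_EXX = 60 ksi.
φR_n = 0.75 × 60 × 4.125 = 185.6 kips.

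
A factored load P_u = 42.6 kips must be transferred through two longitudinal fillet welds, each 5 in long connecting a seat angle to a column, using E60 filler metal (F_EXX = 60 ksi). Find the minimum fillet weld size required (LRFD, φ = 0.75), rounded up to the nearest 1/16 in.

Total weld length L = 10 in.
Required throat t_e = P_u / (φ × 0.6 F_EXX × L) = 42.6 / (0.75 × 0.6 × 60 × 10) = 0.1578 in.
Required leg w = t_e / 0.707 = 0.2232 in → use 1/4 in.

w = 1/4 in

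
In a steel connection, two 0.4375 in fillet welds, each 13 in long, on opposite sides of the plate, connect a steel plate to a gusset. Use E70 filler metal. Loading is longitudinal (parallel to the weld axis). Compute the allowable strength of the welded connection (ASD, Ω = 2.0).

E70XX → F_EXX = 70 ksi.
Effective throat t_e = 0.707 × 0.4375 = 0.3093 in.
Total length L = 26 in; A_we = 0.3093 × 26 = 8.042 in².
F_nw = 0.6 F_EXX = 0.6 × 70 = 42 ksi.
R_n = 42 × 8.042 = 337.8 kip; R_n/Ω = 337.8/2.0 = 168.9 kip.

R_n/Ω ≈ 169 kip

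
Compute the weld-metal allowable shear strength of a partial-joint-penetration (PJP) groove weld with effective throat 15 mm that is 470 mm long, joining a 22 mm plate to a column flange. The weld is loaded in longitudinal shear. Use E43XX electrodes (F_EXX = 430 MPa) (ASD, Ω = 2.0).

R_n/Ω ≈ 909 kN

Effective throat (given) t_e = 15 mm.
A_we = 15 × 470 = 7050 mm².
F_nw = 0.6 F_EXX = 258 MPa.
R_n/Ω = (258 × 7050) / 2.0 × 10⁻³ = 909.5 kN.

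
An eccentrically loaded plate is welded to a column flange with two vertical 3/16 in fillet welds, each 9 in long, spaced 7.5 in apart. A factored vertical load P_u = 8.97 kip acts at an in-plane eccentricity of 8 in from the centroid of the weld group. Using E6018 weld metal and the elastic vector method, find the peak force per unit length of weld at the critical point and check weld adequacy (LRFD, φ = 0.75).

E60XX → F_EXX = 60 ksi.
Total weld length L_w = 18 in. Treat welds as unit-width lines.
Polar moment about centroid: J = 2[d³/12 + d(b/2)²] = 2[9³/12 + 9×3.75²] = 374.6 in³.
Direct shear f_v = P/L_w = 8.97 / 18 = 0.4983 kip/in (vertical).
Torsion M = P·e = 8.97 × 8 = 71.76 kip·in.
Critical point at (x, y) = (3.75, 4.5) from centroid. f_tx = M·y/J = 0.862 kip/in; f_ty = M·x/J = 0.7183 kip/in.
Resultant f_max = √[f_tx² + (f_v + f_ty)²] = √[0.862² + (0.4983 + 0.7183)²] = 1.491 kip/in.
Capacity per unit length: φr_n = 0.75 × 0.6 × 60 × (0.707 × 0.1875) = 3.579 kip/in.
1.491 ≤ 3.579 → adequate.

f_max ≈ 1.49 kip/in; adequate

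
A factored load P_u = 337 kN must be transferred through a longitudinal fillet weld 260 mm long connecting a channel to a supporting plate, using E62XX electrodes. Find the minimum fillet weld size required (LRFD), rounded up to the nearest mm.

E62XX → F_EXX = 620 MPa.
Total weld length L = 260 mm.
Required throat t_e = P_u / (φ × 0.6 F_EXX × L) = 337 / (0.75 × 0.6 × 620 × 260 × 10⁻³) = 4.646 mm.
Required leg w = t_e / 0.707 = 6.571 mm → use 7 mm.

w = 7 mm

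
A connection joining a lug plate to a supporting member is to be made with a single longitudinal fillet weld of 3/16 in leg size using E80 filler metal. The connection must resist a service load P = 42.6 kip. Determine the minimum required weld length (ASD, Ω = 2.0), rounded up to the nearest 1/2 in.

L = 13.5 in

E80XX → F_EXX = 80 ksi.
Throat t_e = 0.707 × 0.1875 = 0.1326 in.
r_n/Ω = (0.6 × 80 × 0.1326) / 2.0 = 3.181 kip/in.
L_req = P / (r_n/Ω) = 42.6 / 3.181 = 13.39 in total.
Round up → use L = 13.5 in.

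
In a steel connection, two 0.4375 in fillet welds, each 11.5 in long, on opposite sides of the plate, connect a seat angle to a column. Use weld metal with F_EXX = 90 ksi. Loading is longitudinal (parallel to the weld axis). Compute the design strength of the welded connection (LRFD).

φR_n ≈ 288 kip

Effective throat t_e = 0.707 × 0.4375 = 0.3093 in.
Total length L = 23 in; A_we = 0.3093 × 23 = 7.114 in².
F_nw = 0.6 F_EXX = 0.6 × 90 = 54 ksi.
φR_n = 0.75 × 54 × 7.114 = 288.1 kip.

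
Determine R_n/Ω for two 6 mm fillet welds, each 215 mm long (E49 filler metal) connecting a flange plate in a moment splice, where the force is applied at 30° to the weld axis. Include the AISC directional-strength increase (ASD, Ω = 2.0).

R_n/Ω ≈ 316 kN

E49XX → F_EXX = 490 MPa.
t_e = 0.707 × 6 = 4.242 mm; A_we = 4.242 × 430 = 1824 mm².
Directional factor: 1.0 + 0.5 sin^1.5(30°) = 1.177.
F_nw = 0.6 × 490 × 1.177 = 346 MPa.
R_n/Ω = (346 × 1824) / 2.0 × 10⁻³ = 315.5 kN.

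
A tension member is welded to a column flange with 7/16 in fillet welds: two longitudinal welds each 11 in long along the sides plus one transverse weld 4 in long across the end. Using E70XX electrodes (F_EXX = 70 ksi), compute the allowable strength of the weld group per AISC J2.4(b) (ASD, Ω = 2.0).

t_e = 0.707 × 0.4375 = 0.3093 in.
R_nwl = 0.6 × 70 × 0.3093 × 22 = 285.8 kips (longitudinal, 2 welds).
R_nwt = 0.6 × 70 × 0.3093 × 4 = 51.96 kips (transverse, base value).
(i) R_nwl + R_nwt = 337.8 kips; (ii) 0.85 R_nwl + 1.5 R_nwt = 320.9 kips.
R_n = max = 337.8 kips [governs: (i)]; R_n/Ω = 168.9 kips.

R_n/Ω ≈ 169 kips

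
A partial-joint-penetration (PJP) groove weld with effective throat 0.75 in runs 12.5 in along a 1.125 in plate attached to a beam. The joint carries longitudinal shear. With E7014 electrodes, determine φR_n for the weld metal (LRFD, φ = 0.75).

E70XX → F_EXX = 70 ksi.
Effective throat (given) t_e = 0.75 in.
A_we = 0.75 × 12.5 = 9.375 in².
F_nw = 0.6 F_EXX = 42 ksi.
φR_n = 0.75 × 42 × 9.375 = 295.3 kips.

φR_n ≈ 295 kips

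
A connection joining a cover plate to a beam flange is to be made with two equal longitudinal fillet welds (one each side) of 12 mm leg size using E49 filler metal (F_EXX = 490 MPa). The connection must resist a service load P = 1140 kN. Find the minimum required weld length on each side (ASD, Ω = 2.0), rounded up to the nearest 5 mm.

L = 460 mm on each side

Throat t_e = 0.707 × 12 = 8.484 mm.
r_n/Ω = (0.6 × 490 × 8.484) / 2.0 = 1247 N/mm = 1.247 kN/mm.
L_req = P / (r_n/Ω) = 1140 / 1.247 = 914.1 mm total.
Per side: 914.1 / 2 = 457 mm.
Round up → use L = 460 mm on each side.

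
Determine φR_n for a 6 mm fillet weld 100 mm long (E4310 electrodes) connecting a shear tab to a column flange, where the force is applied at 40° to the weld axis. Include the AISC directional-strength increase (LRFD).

φR_n ≈ 103 kN

E43XX → F_EXX = 430 MPa.
t_e = 0.707 × 6 = 4.242 mm; A_we = 4.242 × 100 = 424.2 mm².
Directional factor: 1.0 + 0.5 sin^1.5(40°) = 1.258.
F_nw = 0.6 × 430 × 1.258 = 324.5 MPa.
φR_n = 0.75 × 324.5 × 424.2 × 10⁻³ = 103.2 kN.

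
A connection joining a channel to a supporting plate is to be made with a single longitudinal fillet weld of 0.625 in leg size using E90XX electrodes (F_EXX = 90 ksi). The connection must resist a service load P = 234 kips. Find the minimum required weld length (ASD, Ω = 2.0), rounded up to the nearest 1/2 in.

Throat t_e = 0.707 × 0.625 = 0.4419 in.
r_n/Ω = (0.6 × 90 × 0.4419) / 2.0 = 11.93 kip/in.
L_req = P / (r_n/Ω) = 234 / 11.93 = 19.61 in total.
Round up → use L = 20 in.

L = 20 in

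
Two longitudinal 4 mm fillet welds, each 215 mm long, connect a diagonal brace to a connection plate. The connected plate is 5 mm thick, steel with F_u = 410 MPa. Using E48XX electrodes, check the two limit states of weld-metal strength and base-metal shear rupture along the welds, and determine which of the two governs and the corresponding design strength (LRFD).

φR_n ≈ 263 kN (weld metal governs)

E48XX → F_EXX = 480 MPa.
t_e = 0.707 × 4 = 2.828 mm; L = 430 mm.
Weld metal: φR_n = 0.75 × 0.6 × 480 × 2.828 × 430 × 10⁻³ = 262.7 kN.
Base metal (shear rupture): φR_n = 0.75 × 0.6 × 410 × 5 × 430 × 10⁻³ = 396.7 kN.
Governing: weld metal.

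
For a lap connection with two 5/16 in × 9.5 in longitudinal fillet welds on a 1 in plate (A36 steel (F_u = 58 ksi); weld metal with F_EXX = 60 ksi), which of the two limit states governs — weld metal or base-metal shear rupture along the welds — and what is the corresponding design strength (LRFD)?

φR_n ≈ 113 kips (weld metal governs)

t_e = 0.707 × 0.3125 = 0.2209 in; L = 19 in.
Weld metal: φR_n = 0.75 × 0.6 × 60 × 0.2209 × 19 = 113.3 kips.
Base metal (shear rupture): φR_n = 0.75 × 0.6 × 58 × 1 × 19 = 495.9 kips.
Governing: weld metal.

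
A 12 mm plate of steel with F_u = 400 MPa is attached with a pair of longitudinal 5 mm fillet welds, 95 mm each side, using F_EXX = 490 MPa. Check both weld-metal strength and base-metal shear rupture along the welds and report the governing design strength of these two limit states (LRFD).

t_e = 0.707 × 5 = 3.535 mm; L = 190 mm.
Weld metal: φR_n = 0.75 × 0.6 × 490 × 3.535 × 190 × 10⁻³ = 148.1 kN.
Base metal (shear rupture): φR_n = 0.75 × 0.6 × 400 × 12 × 190 × 10⁻³ = 410.4 kN.
Governing: weld metal.

φR_n ≈ 148 kN (weld metal governs)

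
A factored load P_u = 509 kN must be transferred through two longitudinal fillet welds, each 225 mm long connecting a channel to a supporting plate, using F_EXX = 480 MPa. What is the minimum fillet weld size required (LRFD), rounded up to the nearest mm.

Total weld length L = 450 mm.
Required throat t_e = P_u / (φ × 0.6 F_EXX × L) = 509 / (0.75 × 0.6 × 480 × 450 × 10⁻³) = 5.237 mm.
Required leg w = t_e / 0.707 = 7.407 mm → use 8 mm.

w = 8 mm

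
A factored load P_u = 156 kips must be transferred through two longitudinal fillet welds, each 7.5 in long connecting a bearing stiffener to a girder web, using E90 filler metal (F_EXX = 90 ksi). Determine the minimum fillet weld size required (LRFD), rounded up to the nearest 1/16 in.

Total weld length L = 15 in.
Required throat t_e = P_u / (φ × 0.6 F_EXX × L) = 156 / (0.75 × 0.6 × 90 × 15) = 0.2568 in.
Required leg w = t_e / 0.707 = 0.3632 in → use 3/8 in.

w = 3/8 in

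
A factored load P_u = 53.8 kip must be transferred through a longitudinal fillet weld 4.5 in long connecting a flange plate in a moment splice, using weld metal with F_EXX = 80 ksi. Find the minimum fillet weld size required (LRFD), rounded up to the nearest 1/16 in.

Total weld length L = 4.5 in.
Required throat t_e = P_u / (φ × 0.6 F_EXX × L) = 53.8 / (0.75 × 0.6 × 80 × 4.5) = 0.3321 in.
Required leg w = t_e / 0.707 = 0.4697 in → use 1/2 in.

w = 1/2 in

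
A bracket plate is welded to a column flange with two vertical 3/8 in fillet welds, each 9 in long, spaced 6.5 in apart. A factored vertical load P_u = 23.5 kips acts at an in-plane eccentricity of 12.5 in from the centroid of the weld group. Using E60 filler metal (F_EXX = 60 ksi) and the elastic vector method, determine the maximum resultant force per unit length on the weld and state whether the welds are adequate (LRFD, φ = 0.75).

f_max ≈ 6.09 kip/in; adequate

Total weld length L_w = 18 in. Treat welds as unit-width lines.
Polar moment about centroid: J = 2[d³/12 + d(b/2)²] = 2[9³/12 + 9×3.25²] = 311.6 in³.
Direct shear f_v = P/L_w = 23.5 / 18 = 1.306 kip/in (vertical).
Torsion M = P·e = 23.5 × 12.5 = 293.75 kip·in.
Critical point at (x, y) = (3.25, 4.5) from centroid. f_tx = M·y/J = 4.242 kip/in; f_ty = M·x/J = 3.064 kip/in.
Resultant f_max = √[f_tx² + (f_v + f_ty)²] = √[4.242² + (1.306 + 3.064)²] = 6.09 kip/in.
Capacity per unit length: φr_n = 0.75 × 0.6 × 60 × (0.707 × 0.375) = 7.158 kip/in.
6.09 ≤ 7.158 → adequate.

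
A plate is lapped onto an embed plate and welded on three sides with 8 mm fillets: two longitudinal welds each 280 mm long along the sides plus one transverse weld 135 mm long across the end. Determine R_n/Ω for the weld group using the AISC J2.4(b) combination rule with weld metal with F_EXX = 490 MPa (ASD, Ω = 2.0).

t_e = 0.707 × 8 = 5.656 mm.
R_nwl = 0.6 × 490 × 5.656 × 560 × 10⁻³ = 931.2 kN (longitudinal, 2 welds).
R_nwt = 0.6 × 490 × 5.656 × 135 × 10⁻³ = 224.5 kN (transverse, base value).
(i) R_nwl + R_nwt = 1156 kN; (ii) 0.85 R_nwl + 1.5 R_nwt = 1128 kN.
R_n = max = 1156 kN [governs: (i)]; R_n/Ω = 577.8 kN.

R_n/Ω ≈ 578 kN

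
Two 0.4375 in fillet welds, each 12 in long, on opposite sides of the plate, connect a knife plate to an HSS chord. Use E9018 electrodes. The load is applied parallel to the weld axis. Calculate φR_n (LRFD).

E90XX → F_EXX = 90 ksi.
Effective throat t_e = 0.707 × 0.4375 = 0.3093 in.
Total length L = 24 in; A_we = 0.3093 × 24 = 7.423 in².
F_nw = 0.6 F_EXX = 0.6 × 90 = 54 ksi.
φR_n = 0.75 × 54 × 7.423 = 300.7 kips.

φR_n ≈ 301 kips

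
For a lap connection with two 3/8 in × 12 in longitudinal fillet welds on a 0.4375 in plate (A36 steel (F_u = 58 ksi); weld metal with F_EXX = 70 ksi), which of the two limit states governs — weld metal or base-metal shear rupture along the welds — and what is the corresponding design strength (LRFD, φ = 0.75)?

t_e = 0.707 × 0.375 = 0.2651 in; L = 24 in.
Weld metal: φR_n = 0.75 × 0.6 × 70 × 0.2651 × 24 = 200.4 kips.
Base metal (shear rupture): φR_n = 0.75 × 0.6 × 58 × 0.4375 × 24 = 274 kips.
Governing: weld metal.

φR_n ≈ 200 kips (weld metal governs)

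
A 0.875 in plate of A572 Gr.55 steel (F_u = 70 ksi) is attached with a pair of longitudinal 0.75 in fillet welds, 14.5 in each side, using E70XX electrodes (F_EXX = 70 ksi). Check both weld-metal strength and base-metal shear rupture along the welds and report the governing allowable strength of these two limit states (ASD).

t_e = 0.707 × 0.75 = 0.5302 in; L = 29 in.
Weld metal: R_n/Ω = (1/2.0) × 0.6 × 70 × 0.5302 × 29 = 322.9 kips.
Base metal (shear rupture): R_n/Ω = (1/2.0) × 0.6 × 70 × 0.875 × 29 = 532.9 kips.
Governing: weld metal.

R_n/Ω ≈ 323 kips (weld metal governs)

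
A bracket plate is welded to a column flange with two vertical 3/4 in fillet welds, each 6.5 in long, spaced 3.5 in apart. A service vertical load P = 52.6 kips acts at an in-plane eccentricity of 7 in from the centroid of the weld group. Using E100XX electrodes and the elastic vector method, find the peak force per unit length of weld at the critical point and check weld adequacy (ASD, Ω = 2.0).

f_max ≈ 18.2 kip/in; NOT adequate

E100XX → F_EXX = 100 ksi.
Total weld length L_w = 13 in. Treat welds as unit-width lines.
Polar moment about centroid: J = 2[d³/12 + d(b/2)²] = 2[6.5³/12 + 6.5×1.75²] = 85.58 in³.
Direct shear f_v = P/L_w = 52.6 / 13 = 4.046 kip/in (vertical).
Torsion M = P·e = 52.6 × 7 = 368.2 kip·in.
Critical point at (x, y) = (1.75, 3.25) from centroid. f_tx = M·y/J = 13.98 kip/in; f_ty = M·x/J = 7.529 kip/in.
Resultant f_max = √[f_tx² + (f_v + f_ty)²] = √[13.98² + (4.046 + 7.529)²] = 18.15 kip/in.
Capacity per unit length: r_n/Ω = (1/2.0) × 0.6 × 100 × (0.707 × 0.75) = 15.91 kip/in.
18.15 > 15.91 → NOT adequate.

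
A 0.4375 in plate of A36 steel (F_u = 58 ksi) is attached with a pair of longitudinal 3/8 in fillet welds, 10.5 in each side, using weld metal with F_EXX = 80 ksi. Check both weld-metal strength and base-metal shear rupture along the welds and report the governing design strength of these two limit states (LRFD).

φR_n ≈ 200 kips (weld metal governs)

t_e = 0.707 × 0.375 = 0.2651 in; L = 21 in.
Weld metal: φR_n = 0.75 × 0.6 × 80 × 0.2651 × 21 = 200.4 kips.
Base metal (shear rupture): φR_n = 0.75 × 0.6 × 58 × 0.4375 × 21 = 239.8 kips.
Governing: weld metal.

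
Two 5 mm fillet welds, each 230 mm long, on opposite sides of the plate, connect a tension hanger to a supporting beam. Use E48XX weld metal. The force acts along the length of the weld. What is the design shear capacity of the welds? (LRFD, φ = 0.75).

E48XX → F_EXX = 480 MPa.
Effective throat t_e = 0.707 × 5 = 3.535 mm.
Total length L = 460 mm; A_we = 3.535 × 460 = 1626 mm².
F_nw = 0.6 F_EXX = 0.6 × 480 = 288 MPa.
φR_n = 0.75 × 288 × 1626 × 10⁻³ = 351.2 kN.

φR_n ≈ 351 kN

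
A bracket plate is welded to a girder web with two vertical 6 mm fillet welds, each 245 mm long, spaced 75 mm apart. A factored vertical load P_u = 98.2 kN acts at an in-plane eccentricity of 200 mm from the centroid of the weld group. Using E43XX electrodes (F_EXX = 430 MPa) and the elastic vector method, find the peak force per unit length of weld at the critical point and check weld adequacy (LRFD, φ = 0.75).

Total weld length L_w = 490 mm. Treat welds as unit-width lines.
Polar moment about centroid: J = 2[d³/12 + d(b/2)²] = 2[245³/12 + 245×37.5²] = 3140000 mm³.
Direct shear f_v = P/L_w = 98.2×10³ / 490 = 200.4 N/mm (vertical).
Torsion M = P·e = 98.2×10³ × 200 = 19640000 N·mm.
Critical point at (x, y) = (37.5, 122.5) from centroid. f_tx = M·y/J = 766.2 N/mm; f_ty = M·x/J = 234.5 N/mm.
Resultant f_max = √[f_tx² + (f_v + f_ty)²] = √[766.2² + (200.4 + 234.5)²] = 881 N/mm.
Capacity per unit length: φr_n = 0.75 × 0.6 × 430 × (0.707 × 6) = 820.8 N/mm.
881 > 820.8 → NOT adequate.

f_max ≈ 881 N/mm; NOT adequate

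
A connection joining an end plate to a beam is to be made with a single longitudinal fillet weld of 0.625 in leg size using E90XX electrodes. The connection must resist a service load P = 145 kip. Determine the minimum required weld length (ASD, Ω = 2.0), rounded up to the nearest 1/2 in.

L = 12.5 in

E90XX → F_EXX = 90 ksi.
Throat t_e = 0.707 × 0.625 = 0.4419 in.
r_n/Ω = (0.6 × 90 × 0.4419) / 2.0 = 11.93 kip/in.
L_req = P / (r_n/Ω) = 145 / 11.93 = 12.15 in total.
Round up → use L = 12.5 in.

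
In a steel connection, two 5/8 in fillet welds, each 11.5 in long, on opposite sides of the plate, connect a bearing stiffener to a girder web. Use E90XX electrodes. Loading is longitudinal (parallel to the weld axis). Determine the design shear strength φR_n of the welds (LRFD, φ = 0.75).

E90XX → F_EXX = 90 ksi.
Effective throat t_e = 0.707 × 0.625 = 0.4419 in.
Total length L = 23 in; A_we = 0.4419 × 23 = 10.16 in².
F_nw = 0.6 F_EXX = 0.6 × 90 = 54 ksi.
φR_n = 0.75 × 54 × 10.16 = 411.6 kip.

φR_n ≈ 412 kip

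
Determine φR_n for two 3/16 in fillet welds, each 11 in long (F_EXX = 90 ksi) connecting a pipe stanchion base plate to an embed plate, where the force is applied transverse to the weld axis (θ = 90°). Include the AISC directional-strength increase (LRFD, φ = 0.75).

t_e = 0.707 × 0.1875 = 0.1326 in; A_we = 0.1326 × 22 = 2.916 in².
Directional factor: 1.0 + 0.5 sin^1.5(90°) = 1.5.
F_nw = 0.6 × 90 × 1.5 = 81 ksi.
φR_n = 0.75 × 81 × 2.916 = 177.2 kip.

φR_n ≈ 177 kip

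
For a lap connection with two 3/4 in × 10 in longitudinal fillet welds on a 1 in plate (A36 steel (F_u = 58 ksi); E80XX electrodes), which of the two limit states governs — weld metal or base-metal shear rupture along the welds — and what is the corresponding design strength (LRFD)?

φR_n ≈ 382 kips (weld metal governs)

E80XX → F_EXX = 80 ksi.
t_e = 0.707 × 0.75 = 0.5302 in; L = 20 in.
Weld metal: φR_n = 0.75 × 0.6 × 80 × 0.5302 × 20 = 381.8 kips.
Base metal (shear rupture): φR_n = 0.75 × 0.6 × 58 × 1 × 20 = 522 kips.
Governing: weld metal.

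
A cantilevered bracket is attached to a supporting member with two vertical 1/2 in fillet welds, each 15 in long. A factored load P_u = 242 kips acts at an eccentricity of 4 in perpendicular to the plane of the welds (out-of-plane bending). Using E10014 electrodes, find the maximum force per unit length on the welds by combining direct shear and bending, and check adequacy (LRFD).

f_max ≈ 15.2 kip/in; adequate

E100XX → F_EXX = 100 ksi.
L_w = 2 × 15 = 30 in; section modulus (unit throat) S = 2 × L²/6 = 75 in².
Direct shear f_v = P/L_w = 242/30 = 8.067 kip/in.
Moment M = P × e = 242 × 4 = 968 kip·in; bending f_b = M/S = 12.91 kip/in.
f_max = √(f_v² + f_b²) = √(8.067² + 12.91²) = 15.22 kip/in.
φr_n = 0.75 × 0.6 × 100 × (0.707 × 0.5) = 15.91 kip/in → adequate.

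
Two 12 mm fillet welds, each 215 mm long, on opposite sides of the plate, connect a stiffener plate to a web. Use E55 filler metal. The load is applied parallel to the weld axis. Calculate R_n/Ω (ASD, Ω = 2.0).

R_n/Ω ≈ 602 kN

E55XX → F_EXX = 550 MPa.
Effective throat t_e = 0.707 × 12 = 8.484 mm.
Total length L = 430 mm; A_we = 8.484 × 430 = 3648 mm².
F_nw = 0.6 F_EXX = 0.6 × 550 = 330 MPa.
R_n = 330 × 3648 × 10⁻³ = 1204 kN; R_n/Ω = 1204/2.0 = 601.9 kN.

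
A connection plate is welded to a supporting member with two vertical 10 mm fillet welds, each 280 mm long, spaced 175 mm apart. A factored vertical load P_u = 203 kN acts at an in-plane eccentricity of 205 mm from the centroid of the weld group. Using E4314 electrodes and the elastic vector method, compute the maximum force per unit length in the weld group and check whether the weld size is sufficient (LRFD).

E43XX → F_EXX = 430 MPa.
Total weld length L_w = 560 mm. Treat welds as unit-width lines.
Polar moment about centroid: J = 2[d³/12 + d(b/2)²] = 2[280³/12 + 280×87.5²] = 7946000 mm³.
Direct shear f_v = P/L_w = 203×10³ / 560 = 362.5 N/mm (vertical).
Torsion M = P·e = 203×10³ × 205 = 41615000 N·mm.
Critical point at (x, y) = (87.5, 140) from centroid. f_tx = M·y/J = 733.2 N/mm; f_ty = M·x/J = 458.2 N/mm.
Resultant f_max = √[f_tx² + (f_v + f_ty)²] = √[733.2² + (362.5 + 458.2)²] = 1101 N/mm.
Capacity per unit length: φr_n = 0.75 × 0.6 × 430 × (0.707 × 10) = 1368 N/mm.
1101 ≤ 1368 → adequate.

f_max ≈ 1100 N/mm; adequate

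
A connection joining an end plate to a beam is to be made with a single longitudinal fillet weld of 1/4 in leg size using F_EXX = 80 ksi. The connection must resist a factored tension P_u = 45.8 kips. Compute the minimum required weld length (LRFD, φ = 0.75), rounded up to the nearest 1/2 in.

L = 7.5 in

Throat t_e = 0.707 × 0.25 = 0.1767 in.
φr_n = 0.75 × 0.6 × 80 × 0.1767 = 6.363 kips/in.
L_req = P_u / φr_n = 45.8 / 6.363 = 7.198 in total.
Round up → use L = 7.5 in.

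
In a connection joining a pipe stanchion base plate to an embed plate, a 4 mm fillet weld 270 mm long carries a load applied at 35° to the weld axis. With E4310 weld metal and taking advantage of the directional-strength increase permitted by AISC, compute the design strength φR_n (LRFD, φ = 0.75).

φR_n ≈ 180 kN

E43XX → F_EXX = 430 MPa.
t_e = 0.707 × 4 = 2.828 mm; A_we = 2.828 × 270 = 763.6 mm².
Directional factor: 1.0 + 0.5 sin^1.5(35°) = 1.217.
F_nw = 0.6 × 430 × 1.217 = 314 MPa.
φR_n = 0.75 × 314 × 763.6 × 10⁻³ = 179.8 kN.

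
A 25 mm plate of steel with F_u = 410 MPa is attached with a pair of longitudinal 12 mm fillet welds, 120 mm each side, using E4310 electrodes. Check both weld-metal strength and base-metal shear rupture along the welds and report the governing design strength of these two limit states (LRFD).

E43XX → F_EXX = 430 MPa.
t_e = 0.707 × 12 = 8.484 mm; L = 240 mm.
Weld metal: φR_n = 0.75 × 0.6 × 430 × 8.484 × 240 × 10⁻³ = 394 kN.
Base metal (shear rupture): φR_n = 0.75 × 0.6 × 410 × 25 × 240 × 10⁻³ = 1107 kN.
Governing: weld metal.

φR_n ≈ 394 kN (weld metal governs)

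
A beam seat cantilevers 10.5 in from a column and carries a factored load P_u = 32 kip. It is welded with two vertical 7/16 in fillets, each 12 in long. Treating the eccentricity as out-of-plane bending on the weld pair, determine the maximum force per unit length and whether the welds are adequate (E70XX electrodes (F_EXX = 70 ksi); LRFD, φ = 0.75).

L_w = 2 × 12 = 24 in; section modulus (unit throat) S = 2 × L²/6 = 48 in².
Direct shear f_v = P/L_w = 32/24 = 1.333 kip/in.
Moment M = P × e = 32 × 10.5 = 336 kip·in; bending f_b = M/S = 7 kip/in.
f_max = √(f_v² + f_b²) = √(1.333² + 7²) = 7.126 kip/in.
φr_n = 0.75 × 0.6 × 70 × (0.707 × 0.4375) = 9.743 kip/in → adequate.

f_max ≈ 7.13 kip/in; adequate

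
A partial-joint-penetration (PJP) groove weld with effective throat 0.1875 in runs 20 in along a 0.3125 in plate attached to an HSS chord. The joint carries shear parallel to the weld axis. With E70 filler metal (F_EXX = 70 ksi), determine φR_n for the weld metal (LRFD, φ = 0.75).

Effective throat (given) t_e = 0.1875 in.
A_we = 0.1875 × 20 = 3.75 in².
F_nw = 0.6 F_EXX = 42 ksi.
φR_n = 0.75 × 42 × 3.75 = 118.1 kip.

φR_n ≈ 118 kip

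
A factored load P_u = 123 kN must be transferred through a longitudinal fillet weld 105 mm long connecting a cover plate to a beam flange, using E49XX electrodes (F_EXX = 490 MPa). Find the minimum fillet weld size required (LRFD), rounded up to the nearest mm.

Total weld length L = 105 mm.
Required throat t_e = P_u / (φ × 0.6 F_EXX × L) = 123 / (0.75 × 0.6 × 490 × 105 × 10⁻³) = 5.313 mm.
Required leg w = t_e / 0.707 = 7.514 mm → use 8 mm.

w = 8 mm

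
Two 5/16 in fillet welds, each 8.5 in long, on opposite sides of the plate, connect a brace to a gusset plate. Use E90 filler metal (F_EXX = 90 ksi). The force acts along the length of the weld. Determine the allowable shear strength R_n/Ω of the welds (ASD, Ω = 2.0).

R_n/Ω ≈ 101 kip

Effective throat t_e = 0.707 × 0.3125 = 0.2209 in.
Total length L = 17 in; A_we = 0.2209 × 17 = 3.756 in².
F_nw = 0.6 F_EXX = 0.6 × 90 = 54 ksi.
R_n = 54 × 3.756 = 202.8 kip; R_n/Ω = 202.8/2.0 = 101.4 kip.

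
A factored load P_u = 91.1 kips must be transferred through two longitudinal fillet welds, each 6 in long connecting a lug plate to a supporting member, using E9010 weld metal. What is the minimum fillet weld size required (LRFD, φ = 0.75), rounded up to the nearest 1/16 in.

E90XX → F_EXX = 90 ksi.
Total weld length L = 12 in.
Required throat t_e = P_u / (φ × 0.6 F_EXX × L) = 91.1 / (0.75 × 0.6 × 90 × 12) = 0.1874 in.
Required leg w = t_e / 0.707 = 0.2651 in → use 5/16 in.

w = 5/16 in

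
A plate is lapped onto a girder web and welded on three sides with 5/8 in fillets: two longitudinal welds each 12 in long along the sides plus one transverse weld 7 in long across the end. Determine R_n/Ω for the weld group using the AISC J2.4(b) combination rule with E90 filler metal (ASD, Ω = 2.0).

E90XX → F_EXX = 90 ksi.
t_e = 0.707 × 0.625 = 0.4419 in.
R_nwl = 0.6 × 90 × 0.4419 × 24 = 572.7 kips (longitudinal, 2 welds).
R_nwt = 0.6 × 90 × 0.4419 × 7 = 167 kips (transverse, base value).
(i) R_nwl + R_nwt = 739.7 kips; (ii) 0.85 R_nwl + 1.5 R_nwt = 737.3 kips.
R_n = max = 739.7 kips [governs: (i)]; R_n/Ω = 369.8 kips.

R_n/Ω ≈ 370 kips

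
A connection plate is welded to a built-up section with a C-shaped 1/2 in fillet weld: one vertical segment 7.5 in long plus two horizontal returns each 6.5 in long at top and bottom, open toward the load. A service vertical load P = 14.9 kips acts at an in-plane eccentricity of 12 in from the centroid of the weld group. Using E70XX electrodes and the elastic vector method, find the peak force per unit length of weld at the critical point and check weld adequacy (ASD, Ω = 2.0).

f_max ≈ 3.89 kip/in; adequate

E70XX → F_EXX = 70 ksi.
Total weld length L_w = 20.5 in. Treat welds as unit-width lines.
Centroid: x̄ = 2×6.5×3.25 / 20.5 = 2.061 in from the vertical weld.
Polar moment about centroid: J = I_x + I_y = [7.5³/12 + 2×6.5×3.75²] + [7.5×2.061² + 2(6.5³/12 + 6.5×1.189²)] = 314 in³.
Direct shear f_v = P/L_w = 14.9 / 20.5 = 0.7268 kip/in (vertical).
Torsion M = P·e = 14.9 × 12 = 178.8 kip·in.
Critical point at (x, y) = (4.439, 3.75) from centroid. f_tx = M·y/J = 2.136 kip/in; f_ty = M·x/J = 2.528 kip/in.
Resultant f_max = √[f_tx² + (f_v + f_ty)²] = √[2.136² + (0.7268 + 2.528)²] = 3.893 kip/in.
Capacity per unit length: r_n/Ω = (1/2.0) × 0.6 × 70 × (0.707 × 0.5) = 7.423 kip/in.
3.893 ≤ 7.423 → adequate.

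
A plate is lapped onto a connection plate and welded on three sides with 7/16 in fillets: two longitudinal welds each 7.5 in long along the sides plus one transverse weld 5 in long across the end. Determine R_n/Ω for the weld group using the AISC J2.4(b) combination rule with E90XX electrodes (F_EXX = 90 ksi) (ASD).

R_n/Ω ≈ 169 kips

t_e = 0.707 × 0.4375 = 0.3093 in.
R_nwl = 0.6 × 90 × 0.3093 × 15 = 250.5 kips (longitudinal, 2 welds).
R_nwt = 0.6 × 90 × 0.3093 × 5 = 83.51 kips (transverse, base value).
(i) R_nwl + R_nwt = 334.1 kips; (ii) 0.85 R_nwl + 1.5 R_nwt = 338.2 kips.
R_n = max = 338.2 kips [governs: (ii)]; R_n/Ω = 169.1 kips.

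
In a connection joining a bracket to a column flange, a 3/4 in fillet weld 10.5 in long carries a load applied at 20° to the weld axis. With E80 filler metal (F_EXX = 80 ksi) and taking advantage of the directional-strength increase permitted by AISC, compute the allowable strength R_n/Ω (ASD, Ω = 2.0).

t_e = 0.707 × 0.75 = 0.5302 in; A_we = 0.5302 × 10.5 = 5.568 in².
Directional factor: 1.0 + 0.5 sin^1.5(20°) = 1.1.
F_nw = 0.6 × 80 × 1.1 = 52.8 ksi.
R_n/Ω = (52.8 × 5.568) / 2.0 = 147 kip.

R_n/Ω ≈ 147 kip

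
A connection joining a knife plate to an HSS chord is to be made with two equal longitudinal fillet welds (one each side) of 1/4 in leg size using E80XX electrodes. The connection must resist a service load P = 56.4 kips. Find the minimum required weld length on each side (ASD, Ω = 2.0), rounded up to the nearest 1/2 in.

L = 7 in on each side

E80XX → F_EXX = 80 ksi.
Throat t_e = 0.707 × 0.25 = 0.1767 in.
r_n/Ω = (0.6 × 80 × 0.1767) / 2.0 = 4.242 kip/in.
L_req = P / (r_n/Ω) = 56.4 / 4.242 = 13.3 in total.
Per side: 13.3 / 2 = 6.648 in.
Round up → use L = 7 in on each side.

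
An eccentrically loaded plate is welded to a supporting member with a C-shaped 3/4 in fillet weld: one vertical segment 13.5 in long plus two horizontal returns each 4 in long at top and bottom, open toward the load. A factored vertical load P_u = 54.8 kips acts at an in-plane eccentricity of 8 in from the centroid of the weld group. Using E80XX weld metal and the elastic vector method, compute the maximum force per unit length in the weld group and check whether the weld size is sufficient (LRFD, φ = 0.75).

f_max ≈ 6.97 kip/in; adequate

E80XX → F_EXX = 80 ksi.
Total weld length L_w = 21.5 in. Treat welds as unit-width lines.
Centroid: x̄ = 2×4×2 / 21.5 = 0.7442 in from the vertical weld.
Polar moment about centroid: J = I_x + I_y = [13.5³/12 + 2×4×6.75²] + [13.5×0.7442² + 2(4³/12 + 4×1.256²)] = 600.3 in³.
Direct shear f_v = P/L_w = 54.8 / 21.5 = 2.549 kip/in (vertical).
Torsion M = P·e = 54.8 × 8 = 438.4 kip·in.
Critical point at (x, y) = (3.256, 6.75) from centroid. f_tx = M·y/J = 4.93 kip/in; f_ty = M·x/J = 2.378 kip/in.
Resultant f_max = √[f_tx² + (f_v + f_ty)²] = √[4.93² + (2.549 + 2.378)²] = 6.969 kip/in.
Capacity per unit length: φr_n = 0.75 × 0.6 × 80 × (0.707 × 0.75) = 19.09 kip/in.
6.969 ≤ 19.09 → adequate.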